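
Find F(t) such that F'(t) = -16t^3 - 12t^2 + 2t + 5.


Reverse power rule on each term:
  ∫ -16t^3 dt = -4t^4
  ∫ -12t^2 dt = -4t^3
  ∫ 2t dt = t^2
  ∫ 5 dt = 5t
F(t) = -4t^4 - 4t^3 + t^2 + 5t + C


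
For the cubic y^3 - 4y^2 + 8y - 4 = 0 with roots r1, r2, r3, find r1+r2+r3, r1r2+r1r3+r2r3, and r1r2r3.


Monic cubic y^3+by^2+cy+d=0: sum=-b, pairwise sum=c, product=-d.
b=-4, c=8, d=-4
r1+r2+r3 = 4
r1r2+r1r3+r2r3 = 8
r1r2r3 = 4


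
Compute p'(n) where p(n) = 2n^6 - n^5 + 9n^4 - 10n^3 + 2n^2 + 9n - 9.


Apply the power rule term by term:
  d/dn(2n^6) = 12n^5
  d/dn(-n^5) = -5n^4
  d/dn(9n^4) = 36n^3
  d/dn(-10n^3) = -30n^2
  d/dn(2n^2) = 4n
  d/dn(9n) = 9
  d/dn(-9) = 0
p'(n) = 12n^5 - 5n^4 + 36n^3 - 30n^2 + 4n + 9


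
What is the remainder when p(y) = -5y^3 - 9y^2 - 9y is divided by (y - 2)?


By the Remainder Theorem, the remainder equals p(2):
  -5*(2)^3 = -40
  -9*(2)^2 = -36
  -9*(2)^1 = -18
  constant: 0
Sum: -40 - 36 - 18 + 0 = -94


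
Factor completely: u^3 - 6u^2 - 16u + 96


Try integer roots (divisors of 96). u=4: p(4)=0.
Divide out (u - 4): quotient is u^2 - 2u - 24.
Factor the quadratic: (u - 6)(u + 4)
Result: (u - 4)(u - 6)(u + 4)


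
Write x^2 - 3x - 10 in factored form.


Roots satisfy r1 + r2 = -b/a = 3 and r1*r2 = c/a = -10.
So r1 = 5, r2 = -2.
x^2 - 3x - 10 = (x - r1)(x - r2) = (x - 5)(x + 2)


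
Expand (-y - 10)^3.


Expand (-y - 10)^3 by repeated multiplication:
  (-y - 10)^2 = y^2 + 20y + 100
= -y^3 - 30y^2 - 300y - 1000


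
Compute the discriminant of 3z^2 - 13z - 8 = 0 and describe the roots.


D = b^2 - 4ac = (-13)^2 - 4(3)(-8) = 169 + 96 = 265
Since D > 0: two distinct irrational roots


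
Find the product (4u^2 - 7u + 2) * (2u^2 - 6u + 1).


Distribute each term of the first polynomial:
  (4u^2)(2u^2 - 6u + 1) = 8u^4 - 24u^3 + 4u^2
  (-7u)(2u^2 - 6u + 1) = -14u^3 + 42u^2 - 7u
  (2)(2u^2 - 6u + 1) = 4u^2 - 12u + 2
Sum: 8u^4 - 38u^3 + 50u^2 - 19u + 2


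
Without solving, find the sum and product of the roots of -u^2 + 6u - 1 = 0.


For au^2+bu+c=0: sum = -b/a, product = c/a.
a=-1, b=6, c=-1
Sum = -(6)/-1 = 6
Product = (-1)/-1 = 1


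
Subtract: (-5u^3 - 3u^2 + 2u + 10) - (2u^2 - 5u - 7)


Distribute the minus sign:
  (-5u^3 - 3u^2 + 2u + 10)
- (2u^2 - 5u - 7)
Negate second polynomial: -2u^2 + 5u + 7
Add: -5u^3 - 5u^2 + 7u + 17


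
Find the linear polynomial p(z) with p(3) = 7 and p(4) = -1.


p(z) = mz + b. Using p(3)=7, p(4)=-1:
m = (7 + 1)/(3 - 4) = 8/-1 = -8
b = 7 - m*(3) = 7 + 24 = 31
p(z) = -8z + 31


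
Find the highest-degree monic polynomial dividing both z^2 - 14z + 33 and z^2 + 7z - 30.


Factor each:
  z^2 - 14z + 33 = (z - 3)(z - 11)
  z^2 + 7z - 30 = (z - 3)(z + 10)
Common monic factor: z - 3


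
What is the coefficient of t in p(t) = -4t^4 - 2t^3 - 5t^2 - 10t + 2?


Read off the coefficient of t: -10


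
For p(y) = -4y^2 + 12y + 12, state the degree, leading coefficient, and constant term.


Highest power of y is 2, with coefficient -4. Constant term is 12.
Degree = 2, leading coefficient = -4, constant term = 12


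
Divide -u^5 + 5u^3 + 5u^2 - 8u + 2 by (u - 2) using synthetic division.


Synthetic division with c = 2. Coefficients: -1, 0, 5, 5, -8, 2
Bring down -1.
  -1 * 2 = -2; -2 + 0 = -2
  -2 * 2 = -4; -4 + 5 = 1
  1 * 2 = 2; 2 + 5 = 7
  7 * 2 = 14; 14 - 8 = 6
  6 * 2 = 12; 12 + 2 = 14
Quotient: -u^4 - 2u^3 + u^2 + 7u + 6, Remainder: 14


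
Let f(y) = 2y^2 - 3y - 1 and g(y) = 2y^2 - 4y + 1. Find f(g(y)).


Substitute g(y) into f:
f(g(y)) = 2*(2y^2 - 4y + 1)^2 + (-3)*(2y^2 - 4y + 1) + (-1)
(2y^2 - 4y + 1)^2 = 4y^4 - 16y^3 + 20y^2 - 8y + 1
Expand and combine: 8y^4 - 32y^3 + 34y^2 - 4y - 2


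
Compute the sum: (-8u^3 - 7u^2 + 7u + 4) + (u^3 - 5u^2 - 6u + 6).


Align terms by degree and add:
  -8u^3 - 7u^2 + 7u + 4
+ u^3 - 5u^2 - 6u + 6
= -7u^3 - 12u^2 + u + 10


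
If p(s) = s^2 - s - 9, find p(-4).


Using direct substitution:
  1 * (-4)^2 = 16
  -1 * (-4)^1 = 4
  constant: -9
Sum = 16 + 4 - 9 = 11


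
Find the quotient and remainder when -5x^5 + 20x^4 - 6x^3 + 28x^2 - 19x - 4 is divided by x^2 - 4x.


(-5x^5 + 20x^4 - 6x^3 + 28x^2 - 19x - 4) / (x^2 - 4x)
Step 1: -5x^3 * (x^2 - 4x) = -5x^5 + 20x^4; subtract.
Step 2: 0 * (x^2 - 4x) = 0; subtract.
Step 3: -6x * (x^2 - 4x) = -6x^3 + 24x^2; subtract.
Step 4: 4 * (x^2 - 4x) = 4x^2 - 16x; subtract.
Quotient: -5x^3 - 6x + 4, Remainder: -3x - 4


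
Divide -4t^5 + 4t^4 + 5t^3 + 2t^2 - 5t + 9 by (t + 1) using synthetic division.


Synthetic division with c = -1. Coefficients: -4, 4, 5, 2, -5, 9
Bring down -4.
  -4 * -1 = 4; 4 + 4 = 8
  8 * -1 = -8; -8 + 5 = -3
  -3 * -1 = 3; 3 + 2 = 5
  5 * -1 = -5; -5 - 5 = -10
  -10 * -1 = 10; 10 + 9 = 19
Quotient: -4t^4 + 8t^3 - 3t^2 + 5t - 10, Remainder: 19


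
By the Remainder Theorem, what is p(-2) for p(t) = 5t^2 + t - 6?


By the Remainder Theorem, the remainder equals p(-2):
  5*(-2)^2 = 20
  1*(-2)^1 = -2
  constant: -6
Sum: 20 - 2 - 6 = 12


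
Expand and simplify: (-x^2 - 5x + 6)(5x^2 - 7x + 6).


Distribute each term of the first polynomial:
  (-x^2)(5x^2 - 7x + 6) = -5x^4 + 7x^3 - 6x^2
  (-5x)(5x^2 - 7x + 6) = -25x^3 + 35x^2 - 30x
  (6)(5x^2 - 7x + 6) = 30x^2 - 42x + 36
Sum: -5x^4 - 18x^3 + 59x^2 - 72x + 36


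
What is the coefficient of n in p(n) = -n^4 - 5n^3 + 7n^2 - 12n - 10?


Read off the coefficient of n: -12


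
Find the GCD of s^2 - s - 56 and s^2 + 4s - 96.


Factor each:
  s^2 - s - 56 = (s - 8)(s + 7)
  s^2 + 4s - 96 = (s - 8)(s + 12)
Common monic factor: s - 8


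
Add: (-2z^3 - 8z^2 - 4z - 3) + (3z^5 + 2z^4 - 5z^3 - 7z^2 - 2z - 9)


Align terms by degree and add:
  -2z^3 - 8z^2 - 4z - 3
+ 3z^5 + 2z^4 - 5z^3 - 7z^2 - 2z - 9
= 3z^5 + 2z^4 - 7z^3 - 15z^2 - 6z - 12


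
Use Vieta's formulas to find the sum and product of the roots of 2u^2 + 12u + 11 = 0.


For au^2+bu+c=0: sum = -b/a, product = c/a.
a=2, b=12, c=11
Sum = -(12)/2 = -6
Product = (11)/2 = 11/2


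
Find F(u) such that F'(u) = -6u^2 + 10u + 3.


Reverse power rule on each term:
  ∫ -6u^2 du = -2u^3
  ∫ 10u du = 5u^2
  ∫ 3 du = 3u
F(u) = -2u^3 + 5u^2 + 3u + C


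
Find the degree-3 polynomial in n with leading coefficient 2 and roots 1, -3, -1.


p(n) = 2(n - 1)(n + 3)(n + 1)
Expand: 2n^3 + 6n^2 - 2n - 6


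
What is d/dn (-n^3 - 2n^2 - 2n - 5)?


Apply the power rule term by term:
  d/dn(-n^3) = -3n^2
  d/dn(-2n^2) = -4n
  d/dn(-2n) = -2
  d/dn(-5) = 0
p'(n) = -3n^2 - 4n - 2


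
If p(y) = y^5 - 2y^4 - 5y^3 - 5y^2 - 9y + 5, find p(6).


Using direct substitution:
  1 * (6)^5 = 7776
  -2 * (6)^4 = -2592
  -5 * (6)^3 = -1080
  -5 * (6)^2 = -180
  -9 * (6)^1 = -54
  constant: 5
Sum = 7776 - 2592 - 1080 - 180 - 54 + 5 = 3875


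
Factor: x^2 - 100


Roots satisfy r1 + r2 = -b/a = 0 and r1*r2 = c/a = -100.
So r1 = 10, r2 = -10.
x^2 - 100 = (x - r1)(x - r2) = (x - 10)(x + 10)


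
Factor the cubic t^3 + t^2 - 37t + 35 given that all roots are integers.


Try integer roots (divisors of 35). t=5: p(5)=0.
Divide out (t - 5): quotient is t^2 + 6t - 7.
Factor the quadratic: (t - 1)(t + 7)
Result: (t - 5)(t - 1)(t + 7)


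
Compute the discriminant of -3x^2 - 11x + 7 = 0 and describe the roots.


D = b^2 - 4ac = (-11)^2 - 4(-3)(7) = 121 + 84 = 205
Since D > 0: two distinct irrational roots


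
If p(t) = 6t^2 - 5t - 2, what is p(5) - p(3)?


p(5) = 123
p(3) = 37
p(5) - p(3) = 123 - 37 = 86


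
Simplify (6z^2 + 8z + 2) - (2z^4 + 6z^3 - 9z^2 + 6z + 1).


Distribute the minus sign:
  (6z^2 + 8z + 2)
- (2z^4 + 6z^3 - 9z^2 + 6z + 1)
Negate second polynomial: -2z^4 - 6z^3 + 9z^2 - 6z - 1
Add: -2z^4 - 6z^3 + 15z^2 + 2z + 1


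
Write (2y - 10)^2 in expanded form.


Expand (2y - 10)^2 by repeated multiplication:
= 4y^2 - 40y + 100


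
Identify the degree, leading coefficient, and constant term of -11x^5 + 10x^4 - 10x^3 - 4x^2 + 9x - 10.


Highest power of x is 5, with coefficient -11. Constant term is -10.
Degree = 5, leading coefficient = -11, constant term = -10


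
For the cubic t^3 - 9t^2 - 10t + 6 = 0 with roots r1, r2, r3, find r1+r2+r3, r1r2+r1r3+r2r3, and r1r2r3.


Monic cubic t^3+bt^2+ct+d=0: sum=-b, pairwise sum=c, product=-d.
b=-9, c=-10, d=6
r1+r2+r3 = 9
r1r2+r1r3+r2r3 = -10
r1r2r3 = -6


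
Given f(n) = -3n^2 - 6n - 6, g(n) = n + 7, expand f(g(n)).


Substitute g(n) into f:
f(g(n)) = -3*(n + 7)^2 + (-6)*(n + 7) + (-6)
(n + 7)^2 = n^2 + 14n + 49
Expand and combine: -3n^2 - 48n - 195


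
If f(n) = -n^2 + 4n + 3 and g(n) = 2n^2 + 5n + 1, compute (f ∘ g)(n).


Substitute g(n) into f:
f(g(n)) = -1*(2n^2 + 5n + 1)^2 + 4*(2n^2 + 5n + 1) + 3
(2n^2 + 5n + 1)^2 = 4n^4 + 20n^3 + 29n^2 + 10n + 1
Expand and combine: -4n^4 - 20n^3 - 21n^2 + 10n + 6


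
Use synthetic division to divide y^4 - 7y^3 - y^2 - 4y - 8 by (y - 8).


Synthetic division with c = 8. Coefficients: 1, -7, -1, -4, -8
Bring down 1.
  1 * 8 = 8; 8 - 7 = 1
  1 * 8 = 8; 8 - 1 = 7
  7 * 8 = 56; 56 - 4 = 52
  52 * 8 = 416; 416 - 8 = 408
Quotient: y^3 + y^2 + 7y + 52, Remainder: 408


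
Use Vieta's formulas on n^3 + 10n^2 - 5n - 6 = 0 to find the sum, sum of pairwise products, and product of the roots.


Monic cubic n^3+bn^2+cn+d=0: sum=-b, pairwise sum=c, product=-d.
b=10, c=-5, d=-6
r1+r2+r3 = -10
r1r2+r1r3+r2r3 = -5
r1r2r3 = 6


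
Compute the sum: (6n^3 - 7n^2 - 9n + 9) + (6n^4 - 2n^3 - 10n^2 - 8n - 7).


Align terms by degree and add:
  6n^3 - 7n^2 - 9n + 9
+ 6n^4 - 2n^3 - 10n^2 - 8n - 7
= 6n^4 + 4n^3 - 17n^2 - 17n + 2


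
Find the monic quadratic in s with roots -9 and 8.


p(s) = (s + 9)(s - 8)
Expand: s^2 + s - 72


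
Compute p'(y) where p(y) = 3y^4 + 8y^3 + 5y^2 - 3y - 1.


Apply the power rule term by term:
  d/dy(3y^4) = 12y^3
  d/dy(8y^3) = 24y^2
  d/dy(5y^2) = 10y
  d/dy(-3y) = -3
  d/dy(-1) = 0
p'(y) = 12y^3 + 24y^2 + 10y - 3


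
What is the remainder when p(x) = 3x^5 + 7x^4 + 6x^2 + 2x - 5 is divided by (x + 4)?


By the Remainder Theorem, the remainder equals p(-4):
  3*(-4)^5 = -3072
  7*(-4)^4 = 1792
  0*(-4)^3 = 0
  6*(-4)^2 = 96
  2*(-4)^1 = -8
  constant: -5
Sum: -3072 + 1792 + 0 + 96 - 8 - 5 = -1197


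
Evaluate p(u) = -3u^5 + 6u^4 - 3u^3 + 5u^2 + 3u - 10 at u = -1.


Using direct substitution:
  -3 * (-1)^5 = 3
  6 * (-1)^4 = 6
  -3 * (-1)^3 = 3
  5 * (-1)^2 = 5
  3 * (-1)^1 = -3
  constant: -10
Sum = 3 + 6 + 3 + 5 - 3 - 10 = 4


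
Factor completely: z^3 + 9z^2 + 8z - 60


Try integer roots (divisors of -60). z=2: p(2)=0.
Divide out (z - 2): quotient is z^2 + 11z + 30.
Factor the quadratic: (z + 5)(z + 6)
Result: (z - 2)(z + 5)(z + 6)


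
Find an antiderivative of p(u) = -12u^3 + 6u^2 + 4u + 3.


Reverse power rule on each term:
  ∫ -12u^3 du = -3u^4
  ∫ 6u^2 du = 2u^3
  ∫ 4u du = 2u^2
  ∫ 3 du = 3u
F(u) = -3u^4 + 2u^3 + 2u^2 + 3u + C


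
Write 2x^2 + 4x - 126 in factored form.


Roots satisfy r1 + r2 = -b/a = -2 and r1*r2 = c/a = -63.
So r1 = -9, r2 = 7.
2x^2 + 4x - 126 = 2(x - r1)(x - r2) = 2(x + 9)(x - 7)


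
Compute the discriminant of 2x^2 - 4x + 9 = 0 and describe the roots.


D = b^2 - 4ac = (-4)^2 - 4(2)(9) = 16 - 72 = -56
Since D < 0: two complex conjugate roots (no real roots)


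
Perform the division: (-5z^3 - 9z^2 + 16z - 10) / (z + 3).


(-5z^3 - 9z^2 + 16z - 10) / (z + 3)
Step 1: -5z^2 * (z + 3) = -5z^3 - 15z^2; subtract.
Step 2: 6z * (z + 3) = 6z^2 + 18z; subtract.
Step 3: -2 * (z + 3) = -2z - 6; subtract.
Quotient: -5z^2 + 6z - 2, Remainder: -4


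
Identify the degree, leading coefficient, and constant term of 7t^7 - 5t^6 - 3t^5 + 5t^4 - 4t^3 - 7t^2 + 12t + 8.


Highest power of t is 7, with coefficient 7. Constant term is 8.
Degree = 7, leading coefficient = 7, constant term = 8


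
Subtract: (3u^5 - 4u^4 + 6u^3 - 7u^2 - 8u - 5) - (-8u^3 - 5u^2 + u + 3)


Distribute the minus sign:
  (3u^5 - 4u^4 + 6u^3 - 7u^2 - 8u - 5)
- (-8u^3 - 5u^2 + u + 3)
Negate second polynomial: 8u^3 + 5u^2 - u - 3
Add: 3u^5 - 4u^4 + 14u^3 - 2u^2 - 9u - 8


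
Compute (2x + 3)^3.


Expand (2x + 3)^3 by repeated multiplication:
  (2x + 3)^2 = 4x^2 + 12x + 9
= 8x^3 + 36x^2 + 54x + 27


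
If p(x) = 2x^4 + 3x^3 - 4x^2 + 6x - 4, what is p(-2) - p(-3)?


p(-2) = -24
p(-3) = 23
p(-2) - p(-3) = -24 - 23 = -47


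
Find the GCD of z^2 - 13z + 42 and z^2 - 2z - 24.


Factor each:
  z^2 - 13z + 42 = (z - 6)(z - 7)
  z^2 - 2z - 24 = (z - 6)(z + 4)
Common monic factor: z - 6


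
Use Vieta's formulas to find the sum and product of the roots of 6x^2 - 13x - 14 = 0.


For ax^2+bx+c=0: sum = -b/a, product = c/a.
a=6, b=-13, c=-14
Sum = -(-13)/6 = 13/6
Product = (-14)/6 = -7/3


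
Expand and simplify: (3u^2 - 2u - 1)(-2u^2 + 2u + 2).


Distribute each term of the first polynomial:
  (3u^2)(-2u^2 + 2u + 2) = -6u^4 + 6u^3 + 6u^2
  (-2u)(-2u^2 + 2u + 2) = 4u^3 - 4u^2 - 4u
  (-1)(-2u^2 + 2u + 2) = 2u^2 - 2u - 2
Sum: -6u^4 + 10u^3 + 4u^2 - 6u - 2


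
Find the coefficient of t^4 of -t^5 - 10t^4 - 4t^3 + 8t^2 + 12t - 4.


Read off the coefficient of t^4: -10


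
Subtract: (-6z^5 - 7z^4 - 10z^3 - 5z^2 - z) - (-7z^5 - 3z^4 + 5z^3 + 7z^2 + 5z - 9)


Distribute the minus sign:
  (-6z^5 - 7z^4 - 10z^3 - 5z^2 - z)
- (-7z^5 - 3z^4 + 5z^3 + 7z^2 + 5z - 9)
Negate second polynomial: 7z^5 + 3z^4 - 5z^3 - 7z^2 - 5z + 9
Add: z^5 - 4z^4 - 15z^3 - 12z^2 - 6z + 9


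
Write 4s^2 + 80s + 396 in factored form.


Roots satisfy r1 + r2 = -b/a = -20 and r1*r2 = c/a = 99.
So r1 = -11, r2 = -9.
4s^2 + 80s + 396 = 4(s - r1)(s - r2) = 4(s + 11)(s + 9)


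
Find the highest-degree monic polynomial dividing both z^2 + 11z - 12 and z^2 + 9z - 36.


Factor each:
  z^2 + 11z - 12 = (z + 12)(z - 1)
  z^2 + 9z - 36 = (z + 12)(z - 3)
Common monic factor: z + 12


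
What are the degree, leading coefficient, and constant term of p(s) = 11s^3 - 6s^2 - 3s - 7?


Highest power of s is 3, with coefficient 11. Constant term is -7.
Degree = 3, leading coefficient = 11, constant term = -7


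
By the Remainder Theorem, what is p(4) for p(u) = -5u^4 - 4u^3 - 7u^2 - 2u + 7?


By the Remainder Theorem, the remainder equals p(4):
  -5*(4)^4 = -1280
  -4*(4)^3 = -256
  -7*(4)^2 = -112
  -2*(4)^1 = -8
  constant: 7
Sum: -1280 - 256 - 112 - 8 + 7 = -1649


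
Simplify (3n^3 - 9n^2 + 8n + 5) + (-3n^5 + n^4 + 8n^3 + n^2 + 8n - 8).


Align terms by degree and add:
  3n^3 - 9n^2 + 8n + 5
  -3n^5 + n^4 + 8n^3 + n^2 + 8n - 8
= -3n^5 + n^4 + 11n^3 - 8n^2 + 16n - 3


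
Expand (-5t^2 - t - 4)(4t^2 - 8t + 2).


Distribute each term of the first polynomial:
  (-5t^2)(4t^2 - 8t + 2) = -20t^4 + 40t^3 - 10t^2
  (-t)(4t^2 - 8t + 2) = -4t^3 + 8t^2 - 2t
  (-4)(4t^2 - 8t + 2) = -16t^2 + 32t - 8
Sum: -20t^4 + 36t^3 - 18t^2 + 30t - 8


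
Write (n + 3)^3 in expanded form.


Expand (n + 3)^3 by repeated multiplication:
  (n + 3)^2 = n^2 + 6n + 9
= n^3 + 9n^2 + 27n + 27


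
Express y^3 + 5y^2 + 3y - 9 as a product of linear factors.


Try integer roots (divisors of -9). y=1: p(1)=0.
Divide out (y - 1): quotient is y^2 + 6y + 9.
Factor the quadratic: (y + 3)(y + 3)
Result: (y - 1)(y + 3)(y + 3)


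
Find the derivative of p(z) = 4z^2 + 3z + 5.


Apply the power rule term by term:
  d/dz(4z^2) = 8z
  d/dz(3z) = 3
  d/dz(5) = 0
p'(z) = 8z + 3


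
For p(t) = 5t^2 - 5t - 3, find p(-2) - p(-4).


p(-2) = 27
p(-4) = 97
p(-2) - p(-4) = 27 - 97 = -70


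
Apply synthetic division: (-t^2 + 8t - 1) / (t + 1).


Synthetic division with c = -1. Coefficients: -1, 8, -1
Bring down -1.
  -1 * -1 = 1; 1 + 8 = 9
  9 * -1 = -9; -9 - 1 = -10
Quotient: -t + 9, Remainder: -10


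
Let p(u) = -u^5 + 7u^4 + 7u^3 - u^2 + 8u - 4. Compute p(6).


Using direct substitution:
  -1 * (6)^5 = -7776
  7 * (6)^4 = 9072
  7 * (6)^3 = 1512
  -1 * (6)^2 = -36
  8 * (6)^1 = 48
  constant: -4
Sum = -7776 + 9072 + 1512 - 36 + 48 - 4 = 2816


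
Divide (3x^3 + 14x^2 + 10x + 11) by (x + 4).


(3x^3 + 14x^2 + 10x + 11) / (x + 4)
Step 1: 3x^2 * (x + 4) = 3x^3 + 12x^2; subtract.
Step 2: 2x * (x + 4) = 2x^2 + 8x; subtract.
Step 3: 2 * (x + 4) = 2x + 8; subtract.
Quotient: 3x^2 + 2x + 2, Remainder: 3


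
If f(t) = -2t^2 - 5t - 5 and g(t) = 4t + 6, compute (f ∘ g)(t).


Substitute g(t) into f:
f(g(t)) = -2*(4t + 6)^2 + (-5)*(4t + 6) + (-5)
(4t + 6)^2 = 16t^2 + 48t + 36
Expand and combine: -32t^2 - 116t - 107


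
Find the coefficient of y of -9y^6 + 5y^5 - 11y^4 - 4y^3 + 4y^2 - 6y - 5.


Read off the coefficient of y: -6


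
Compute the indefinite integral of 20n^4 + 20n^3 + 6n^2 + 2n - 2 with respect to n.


Reverse power rule on each term:
  ∫ 20n^4 dn = 4n^5
  ∫ 20n^3 dn = 5n^4
  ∫ 6n^2 dn = 2n^3
  ∫ 2n dn = n^2
  ∫ -2 dn = -2n
F(n) = 4n^5 + 5n^4 + 2n^3 + n^2 - 2n + C


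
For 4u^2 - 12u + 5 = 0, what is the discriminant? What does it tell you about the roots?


D = b^2 - 4ac = (-12)^2 - 4(4)(5) = 144 - 80 = 64
Since D > 0: two distinct rational roots


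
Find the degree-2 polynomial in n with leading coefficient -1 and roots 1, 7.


p(n) = -(n - 1)(n - 7)
Expand: -n^2 + 8n - 7


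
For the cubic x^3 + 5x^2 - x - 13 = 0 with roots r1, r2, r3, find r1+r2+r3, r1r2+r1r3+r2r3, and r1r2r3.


Monic cubic x^3+bx^2+cx+d=0: sum=-b, pairwise sum=c, product=-d.
b=5, c=-1, d=-13
r1+r2+r3 = -5
r1r2+r1r3+r2r3 = -1
r1r2r3 = 13


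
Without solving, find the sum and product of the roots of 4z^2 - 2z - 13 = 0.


For az^2+bz+c=0: sum = -b/a, product = c/a.
a=4, b=-2, c=-13
Sum = -(-2)/4 = 1/2
Product = (-13)/4 = -13/4


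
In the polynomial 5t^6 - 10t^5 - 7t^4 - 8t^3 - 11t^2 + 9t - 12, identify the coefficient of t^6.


Read off the coefficient of t^6: 5


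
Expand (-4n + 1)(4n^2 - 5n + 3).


Distribute each term of the first polynomial:
  (-4n)(4n^2 - 5n + 3) = -16n^3 + 20n^2 - 12n
  (1)(4n^2 - 5n + 3) = 4n^2 - 5n + 3
Sum: -16n^3 + 24n^2 - 17n + 3


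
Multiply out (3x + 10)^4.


Expand (3x + 10)^4 by repeated multiplication:
  (3x + 10)^2 = 9x^2 + 60x + 100
  (3x + 10)^3 = 27x^3 + 270x^2 + 900x + 1000
= 81x^4 + 1080x^3 + 5400x^2 + 12000x + 10000


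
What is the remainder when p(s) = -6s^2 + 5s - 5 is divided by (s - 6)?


By the Remainder Theorem, the remainder equals p(6):
  -6*(6)^2 = -216
  5*(6)^1 = 30
  constant: -5
Sum: -216 + 30 - 5 = -191


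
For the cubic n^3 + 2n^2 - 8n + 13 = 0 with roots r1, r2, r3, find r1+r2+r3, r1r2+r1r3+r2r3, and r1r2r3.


Monic cubic n^3+bn^2+cn+d=0: sum=-b, pairwise sum=c, product=-d.
b=2, c=-8, d=13
r1+r2+r3 = -2
r1r2+r1r3+r2r3 = -8
r1r2r3 = -13


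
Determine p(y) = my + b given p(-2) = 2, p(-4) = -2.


p(y) = my + b. Using p(-2)=2, p(-4)=-2:
m = (2 + 2)/(-2 + 4) = 4/2 = 2
b = 2 - m*(-2) = 2 + 4 = 6
p(y) = 2y + 6


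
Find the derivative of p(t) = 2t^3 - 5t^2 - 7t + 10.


Apply the power rule term by term:
  d/dt(2t^3) = 6t^2
  d/dt(-5t^2) = -10t
  d/dt(-7t) = -7
  d/dt(10) = 0
p'(t) = 6t^2 - 10t - 7


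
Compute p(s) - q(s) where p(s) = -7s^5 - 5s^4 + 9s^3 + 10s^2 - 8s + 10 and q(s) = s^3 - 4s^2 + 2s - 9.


Distribute the minus sign:
  (-7s^5 - 5s^4 + 9s^3 + 10s^2 - 8s + 10)
- (s^3 - 4s^2 + 2s - 9)
Negate second polynomial: -s^3 + 4s^2 - 2s + 9
Add: -7s^5 - 5s^4 + 8s^3 + 14s^2 - 10s + 19


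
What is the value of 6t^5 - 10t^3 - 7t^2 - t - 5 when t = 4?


Using direct substitution:
  6 * (4)^5 = 6144
  0 * (4)^4 = 0
  -10 * (4)^3 = -640
  -7 * (4)^2 = -112
  -1 * (4)^1 = -4
  constant: -5
Sum = 6144 + 0 - 640 - 112 - 4 - 5 = 5383


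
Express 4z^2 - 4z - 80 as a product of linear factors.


Roots satisfy r1 + r2 = -b/a = 1 and r1*r2 = c/a = -20.
So r1 = 5, r2 = -4.
4z^2 - 4z - 80 = 4(z - r1)(z - r2) = 4(z - 5)(z + 4)


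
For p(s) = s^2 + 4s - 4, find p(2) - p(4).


p(2) = 8
p(4) = 28
p(2) - p(4) = 8 - 28 = -20


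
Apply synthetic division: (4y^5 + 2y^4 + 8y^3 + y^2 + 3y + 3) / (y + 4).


Synthetic division with c = -4. Coefficients: 4, 2, 8, 1, 3, 3
Bring down 4.
  4 * -4 = -16; -16 + 2 = -14
  -14 * -4 = 56; 56 + 8 = 64
  64 * -4 = -256; -256 + 1 = -255
  -255 * -4 = 1020; 1020 + 3 = 1023
  1023 * -4 = -4092; -4092 + 3 = -4089
Quotient: 4y^4 - 14y^3 + 64y^2 - 255y + 1023, Remainder: -4089


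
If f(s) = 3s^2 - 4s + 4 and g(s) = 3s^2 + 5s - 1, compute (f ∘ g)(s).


Substitute g(s) into f:
f(g(s)) = 3*(3s^2 + 5s - 1)^2 + (-4)*(3s^2 + 5s - 1) + 4
(3s^2 + 5s - 1)^2 = 9s^4 + 30s^3 + 19s^2 - 10s + 1
Expand and combine: 27s^4 + 90s^3 + 45s^2 - 50s + 11


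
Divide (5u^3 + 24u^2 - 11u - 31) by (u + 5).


(5u^3 + 24u^2 - 11u - 31) / (u + 5)
Step 1: 5u^2 * (u + 5) = 5u^3 + 25u^2; subtract.
Step 2: -u * (u + 5) = -u^2 - 5u; subtract.
Step 3: -6 * (u + 5) = -6u - 30; subtract.
Quotient: 5u^2 - u - 6, Remainder: -1


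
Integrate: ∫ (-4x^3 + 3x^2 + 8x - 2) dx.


Reverse power rule on each term:
  ∫ -4x^3 dx = -x^4
  ∫ 3x^2 dx = x^3
  ∫ 8x dx = 4x^2
  ∫ -2 dx = -2x
F(x) = -x^4 + x^3 + 4x^2 - 2x + C


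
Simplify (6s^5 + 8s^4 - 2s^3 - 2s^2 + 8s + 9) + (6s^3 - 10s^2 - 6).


Align terms by degree and add:
  6s^5 + 8s^4 - 2s^3 - 2s^2 + 8s + 9
+ 6s^3 - 10s^2 - 6
= 6s^5 + 8s^4 + 4s^3 - 12s^2 + 8s + 3


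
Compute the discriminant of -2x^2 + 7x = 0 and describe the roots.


D = b^2 - 4ac = (7)^2 - 4(-2)(0) = 49 = 49
Since D > 0: two distinct rational roots


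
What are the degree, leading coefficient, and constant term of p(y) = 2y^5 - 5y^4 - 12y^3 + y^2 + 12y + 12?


Highest power of y is 5, with coefficient 2. Constant term is 12.
Degree = 5, leading coefficient = 2, constant term = 12


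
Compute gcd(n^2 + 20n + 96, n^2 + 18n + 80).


Factor each:
  n^2 + 20n + 96 = (n + 8)(n + 12)
  n^2 + 18n + 80 = (n + 8)(n + 10)
Common monic factor: n + 8


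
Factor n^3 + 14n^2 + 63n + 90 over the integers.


Try integer roots (divisors of 90). n=-6: p(-6)=0.
Divide out (n + 6): quotient is n^2 + 8n + 15.
Factor the quadratic: (n + 3)(n + 5)
Result: (n + 6)(n + 3)(n + 5)


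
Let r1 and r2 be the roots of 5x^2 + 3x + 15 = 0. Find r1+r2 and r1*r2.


For ax^2+bx+c=0: sum = -b/a, product = c/a.
a=5, b=3, c=15
Sum = -(3)/5 = -3/5
Product = (15)/5 = 3


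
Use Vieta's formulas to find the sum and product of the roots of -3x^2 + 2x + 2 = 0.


For ax^2+bx+c=0: sum = -b/a, product = c/a.
a=-3, b=2, c=2
Sum = -(2)/-3 = 2/3
Product = (2)/-3 = -2/3


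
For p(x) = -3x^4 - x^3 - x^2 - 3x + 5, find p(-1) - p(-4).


p(-1) = 5
p(-4) = -703
p(-1) - p(-4) = 5 + 703 = 708


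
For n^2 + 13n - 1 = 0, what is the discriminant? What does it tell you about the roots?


D = b^2 - 4ac = (13)^2 - 4(1)(-1) = 169 + 4 = 173
Since D > 0: two distinct irrational roots


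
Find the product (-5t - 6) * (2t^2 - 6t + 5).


Distribute each term of the first polynomial:
  (-5t)(2t^2 - 6t + 5) = -10t^3 + 30t^2 - 25t
  (-6)(2t^2 - 6t + 5) = -12t^2 + 36t - 30
Sum: -10t^3 + 18t^2 + 11t - 30


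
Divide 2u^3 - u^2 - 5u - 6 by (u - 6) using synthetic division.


Synthetic division with c = 6. Coefficients: 2, -1, -5, -6
Bring down 2.
  2 * 6 = 12; 12 - 1 = 11
  11 * 6 = 66; 66 - 5 = 61
  61 * 6 = 366; 366 - 6 = 360
Quotient: 2u^2 + 11u + 61, Remainder: 360


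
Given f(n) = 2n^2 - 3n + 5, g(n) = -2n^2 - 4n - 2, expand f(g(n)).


Substitute g(n) into f:
f(g(n)) = 2*(-2n^2 - 4n - 2)^2 + (-3)*(-2n^2 - 4n - 2) + 5
(-2n^2 - 4n - 2)^2 = 4n^4 + 16n^3 + 24n^2 + 16n + 4
Expand and combine: 8n^4 + 32n^3 + 54n^2 + 44n + 19


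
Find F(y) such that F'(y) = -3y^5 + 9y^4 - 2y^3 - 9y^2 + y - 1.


Reverse power rule on each term:
  ∫ -3y^5 dy = -(1/2)y^6
  ∫ 9y^4 dy = (9/5)y^5
  ∫ -2y^3 dy = -(1/2)y^4
  ∫ -9y^2 dy = -3y^3
  ∫ y dy = (1/2)y^2
  ∫ -1 dy = -y
F(y) = -(1/2)y^6 + (9/5)y^5 - (1/2)y^4 - 3y^3 + (1/2)y^2 - y + C


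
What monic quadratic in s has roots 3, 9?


p(s) = (s - 3)(s - 9)
Expand: s^2 - 12s + 27


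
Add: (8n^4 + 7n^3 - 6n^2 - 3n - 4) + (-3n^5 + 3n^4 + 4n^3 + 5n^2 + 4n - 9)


Align terms by degree and add:
  8n^4 + 7n^3 - 6n^2 - 3n - 4
  -3n^5 + 3n^4 + 4n^3 + 5n^2 + 4n - 9
= -3n^5 + 11n^4 + 11n^3 - n^2 + n - 13


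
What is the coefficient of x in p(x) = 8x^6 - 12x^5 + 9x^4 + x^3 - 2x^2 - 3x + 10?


Read off the coefficient of x: -3


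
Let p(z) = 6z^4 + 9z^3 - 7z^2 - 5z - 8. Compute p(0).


Using direct substitution:
  6 * (0)^4 = 0
  9 * (0)^3 = 0
  -7 * (0)^2 = 0
  -5 * (0)^1 = 0
  constant: -8
Sum = 0 + 0 + 0 + 0 - 8 = -8


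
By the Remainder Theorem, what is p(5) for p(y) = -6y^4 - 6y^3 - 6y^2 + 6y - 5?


By the Remainder Theorem, the remainder equals p(5):
  -6*(5)^4 = -3750
  -6*(5)^3 = -750
  -6*(5)^2 = -150
  6*(5)^1 = 30
  constant: -5
Sum: -3750 - 750 - 150 + 30 - 5 = -4625


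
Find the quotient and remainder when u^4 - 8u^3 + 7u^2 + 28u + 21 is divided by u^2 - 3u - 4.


(u^4 - 8u^3 + 7u^2 + 28u + 21) / (u^2 - 3u - 4)
Step 1: u^2 * (u^2 - 3u - 4) = u^4 - 3u^3 - 4u^2; subtract.
Step 2: -5u * (u^2 - 3u - 4) = -5u^3 + 15u^2 + 20u; subtract.
Step 3: -4 * (u^2 - 3u - 4) = -4u^2 + 12u + 16; subtract.
Quotient: u^2 - 5u - 4, Remainder: -4u + 5


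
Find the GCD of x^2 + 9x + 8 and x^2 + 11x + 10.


Factor each:
  x^2 + 9x + 8 = (x + 1)(x + 8)
  x^2 + 11x + 10 = (x + 1)(x + 10)
Common monic factor: x + 1


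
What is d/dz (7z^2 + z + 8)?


Apply the power rule term by term:
  d/dz(7z^2) = 14z
  d/dz(z) = 1
  d/dz(8) = 0
p'(z) = 14z + 1


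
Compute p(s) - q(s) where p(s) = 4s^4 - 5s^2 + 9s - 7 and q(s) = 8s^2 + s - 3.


Distribute the minus sign:
  (4s^4 - 5s^2 + 9s - 7)
- (8s^2 + s - 3)
Negate second polynomial: -8s^2 - s + 3
Add: 4s^4 - 13s^2 + 8s - 4


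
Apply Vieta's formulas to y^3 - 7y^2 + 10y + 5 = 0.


Monic cubic y^3+by^2+cy+d=0: sum=-b, pairwise sum=c, product=-d.
b=-7, c=10, d=5
r1+r2+r3 = 7
r1r2+r1r3+r2r3 = 10
r1r2r3 = -5


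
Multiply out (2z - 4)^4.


Expand (2z - 4)^4 by repeated multiplication:
  (2z - 4)^2 = 4z^2 - 16z + 16
  (2z - 4)^3 = 8z^3 - 48z^2 + 96z - 64
= 16z^4 - 128z^3 + 384z^2 - 512z + 256


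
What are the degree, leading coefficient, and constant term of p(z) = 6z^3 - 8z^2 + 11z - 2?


Highest power of z is 3, with coefficient 6. Constant term is -2.
Degree = 3, leading coefficient = 6, constant term = -2


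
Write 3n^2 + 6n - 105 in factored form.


Roots satisfy r1 + r2 = -b/a = -2 and r1*r2 = c/a = -35.
So r1 = -7, r2 = 5.
3n^2 + 6n - 105 = 3(n - r1)(n - r2) = 3(n + 7)(n - 5)


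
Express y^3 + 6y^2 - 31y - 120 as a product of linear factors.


Try integer roots (divisors of -120). y=5: p(5)=0.
Divide out (y - 5): quotient is y^2 + 11y + 24.
Factor the quadratic: (y + 3)(y + 8)
Result: (y - 5)(y + 3)(y + 8)


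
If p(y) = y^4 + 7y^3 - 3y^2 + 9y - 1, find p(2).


Using direct substitution:
  1 * (2)^4 = 16
  7 * (2)^3 = 56
  -3 * (2)^2 = -12
  9 * (2)^1 = 18
  constant: -1
Sum = 16 + 56 - 12 + 18 - 1 = 77


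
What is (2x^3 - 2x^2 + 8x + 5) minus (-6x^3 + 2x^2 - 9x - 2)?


Distribute the minus sign:
  (2x^3 - 2x^2 + 8x + 5)
- (-6x^3 + 2x^2 - 9x - 2)
Negate second polynomial: 6x^3 - 2x^2 + 9x + 2
Add: 8x^3 - 4x^2 + 17x + 7


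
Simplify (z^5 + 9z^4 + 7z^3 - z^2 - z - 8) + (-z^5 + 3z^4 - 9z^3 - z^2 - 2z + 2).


Align terms by degree and add:
  z^5 + 9z^4 + 7z^3 - z^2 - z - 8
  -z^5 + 3z^4 - 9z^3 - z^2 - 2z + 2
= 12z^4 - 2z^3 - 2z^2 - 3z - 6


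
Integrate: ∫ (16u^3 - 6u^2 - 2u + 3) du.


Reverse power rule on each term:
  ∫ 16u^3 du = 4u^4
  ∫ -6u^2 du = -2u^3
  ∫ -2u du = -u^2
  ∫ 3 du = 3u
F(u) = 4u^4 - 2u^3 - u^2 + 3u + C


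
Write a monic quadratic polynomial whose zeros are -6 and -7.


p(t) = (t + 6)(t + 7)
Expand: t^2 + 13t + 42


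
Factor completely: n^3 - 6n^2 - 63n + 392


Try integer roots (divisors of 392). n=-8: p(-8)=0.
Divide out (n + 8): quotient is n^2 - 14n + 49.
Factor the quadratic: (n - 7)(n - 7)
Result: (n + 8)(n - 7)(n - 7)


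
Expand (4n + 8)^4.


Expand (4n + 8)^4 by repeated multiplication:
  (4n + 8)^2 = 16n^2 + 64n + 64
  (4n + 8)^3 = 64n^3 + 384n^2 + 768n + 512
= 256n^4 + 2048n^3 + 6144n^2 + 8192n + 4096


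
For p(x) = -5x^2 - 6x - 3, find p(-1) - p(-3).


p(-1) = -2
p(-3) = -30
p(-1) - p(-3) = -2 + 30 = 28


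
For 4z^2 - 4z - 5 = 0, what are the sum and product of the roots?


For az^2+bz+c=0: sum = -b/a, product = c/a.
a=4, b=-4, c=-5
Sum = -(-4)/4 = 1
Product = (-5)/4 = -5/4


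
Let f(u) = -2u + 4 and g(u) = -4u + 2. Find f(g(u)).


Substitute g(u) into f:
f(g(u)) = -2*(-4u + 2) + 4
Expand and combine: 8u


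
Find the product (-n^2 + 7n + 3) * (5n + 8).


Distribute each term of the first polynomial:
  (-n^2)(5n + 8) = -5n^3 - 8n^2
  (7n)(5n + 8) = 35n^2 + 56n
  (3)(5n + 8) = 15n + 24
Sum: -5n^3 + 27n^2 + 71n + 24


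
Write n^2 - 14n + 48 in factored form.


Roots satisfy r1 + r2 = -b/a = 14 and r1*r2 = c/a = 48.
So r1 = 8, r2 = 6.
n^2 - 14n + 48 = (n - r1)(n - r2) = (n - 8)(n - 6)


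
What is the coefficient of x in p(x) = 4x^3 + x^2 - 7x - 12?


Read off the coefficient of x: -7


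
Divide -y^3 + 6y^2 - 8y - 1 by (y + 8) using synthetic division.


Synthetic division with c = -8. Coefficients: -1, 6, -8, -1
Bring down -1.
  -1 * -8 = 8; 8 + 6 = 14
  14 * -8 = -112; -112 - 8 = -120
  -120 * -8 = 960; 960 - 1 = 959
Quotient: -y^2 + 14y - 120, Remainder: 959


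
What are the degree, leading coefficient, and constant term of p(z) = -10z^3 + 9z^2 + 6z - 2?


Highest power of z is 3, with coefficient -10. Constant term is -2.
Degree = 3, leading coefficient = -10, constant term = -2


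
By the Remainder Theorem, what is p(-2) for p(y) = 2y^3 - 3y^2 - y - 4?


By the Remainder Theorem, the remainder equals p(-2):
  2*(-2)^3 = -16
  -3*(-2)^2 = -12
  -1*(-2)^1 = 2
  constant: -4
Sum: -16 - 12 + 2 - 4 = -30


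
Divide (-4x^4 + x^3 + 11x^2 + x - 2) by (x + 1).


(-4x^4 + x^3 + 11x^2 + x - 2) / (x + 1)
Step 1: -4x^3 * (x + 1) = -4x^4 - 4x^3; subtract.
Step 2: 5x^2 * (x + 1) = 5x^3 + 5x^2; subtract.
Step 3: 6x * (x + 1) = 6x^2 + 6x; subtract.
Step 4: -5 * (x + 1) = -5x - 5; subtract.
Quotient: -4x^3 + 5x^2 + 6x - 5, Remainder: 3


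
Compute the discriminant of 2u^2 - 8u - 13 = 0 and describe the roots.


D = b^2 - 4ac = (-8)^2 - 4(2)(-13) = 64 + 104 = 168
Since D > 0: two distinct irrational roots


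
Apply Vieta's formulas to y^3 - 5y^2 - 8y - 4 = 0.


Monic cubic y^3+by^2+cy+d=0: sum=-b, pairwise sum=c, product=-d.
b=-5, c=-8, d=-4
r1+r2+r3 = 5
r1r2+r1r3+r2r3 = -8
r1r2r3 = 4


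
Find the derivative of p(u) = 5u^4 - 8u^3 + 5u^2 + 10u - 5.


Apply the power rule term by term:
  d/du(5u^4) = 20u^3
  d/du(-8u^3) = -24u^2
  d/du(5u^2) = 10u
  d/du(10u) = 10
  d/du(-5) = 0
p'(u) = 20u^3 - 24u^2 + 10u + 10


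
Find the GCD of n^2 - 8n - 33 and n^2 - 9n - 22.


Factor each:
  n^2 - 8n - 33 = (n - 11)(n + 3)
  n^2 - 9n - 22 = (n - 11)(n + 2)
Common monic factor: n - 11


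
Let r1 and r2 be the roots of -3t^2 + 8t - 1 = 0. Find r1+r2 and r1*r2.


For at^2+bt+c=0: sum = -b/a, product = c/a.
a=-3, b=8, c=-1
Sum = -(8)/-3 = 8/3
Product = (-1)/-3 = 1/3


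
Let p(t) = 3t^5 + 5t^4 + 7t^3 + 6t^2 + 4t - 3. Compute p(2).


Using direct substitution:
  3 * (2)^5 = 96
  5 * (2)^4 = 80
  7 * (2)^3 = 56
  6 * (2)^2 = 24
  4 * (2)^1 = 8
  constant: -3
Sum = 96 + 80 + 56 + 24 + 8 - 3 = 261


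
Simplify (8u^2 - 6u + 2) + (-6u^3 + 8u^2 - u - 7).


Align terms by degree and add:
  8u^2 - 6u + 2
  -6u^3 + 8u^2 - u - 7
= -6u^3 + 16u^2 - 7u - 5


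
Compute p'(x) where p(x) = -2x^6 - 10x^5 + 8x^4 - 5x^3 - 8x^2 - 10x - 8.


Apply the power rule term by term:
  d/dx(-2x^6) = -12x^5
  d/dx(-10x^5) = -50x^4
  d/dx(8x^4) = 32x^3
  d/dx(-5x^3) = -15x^2
  d/dx(-8x^2) = -16x
  d/dx(-10x) = -10
  d/dx(-8) = 0
p'(x) = -12x^5 - 50x^4 + 32x^3 - 15x^2 - 16x - 10


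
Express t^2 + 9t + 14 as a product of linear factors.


Roots satisfy r1 + r2 = -b/a = -9 and r1*r2 = c/a = 14.
So r1 = -2, r2 = -7.
t^2 + 9t + 14 = (t - r1)(t - r2) = (t + 2)(t + 7)


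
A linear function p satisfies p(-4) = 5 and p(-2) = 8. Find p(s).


p(s) = ms + b. Using p(-4)=5, p(-2)=8:
m = (5 - 8)/(-4 + 2) = -3/-2 = 3/2
b = 5 - m*(-4) = 5 + 6 = 11
p(s) = (3/2)s + 11


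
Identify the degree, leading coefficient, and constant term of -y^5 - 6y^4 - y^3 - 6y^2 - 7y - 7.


Highest power of y is 5, with coefficient -1. Constant term is -7.
Degree = 5, leading coefficient = -1, constant term = -7


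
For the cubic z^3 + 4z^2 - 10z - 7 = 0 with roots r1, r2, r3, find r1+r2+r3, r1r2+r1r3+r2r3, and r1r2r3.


Monic cubic z^3+bz^2+cz+d=0: sum=-b, pairwise sum=c, product=-d.
b=4, c=-10, d=-7
r1+r2+r3 = -4
r1r2+r1r3+r2r3 = -10
r1r2r3 = 7


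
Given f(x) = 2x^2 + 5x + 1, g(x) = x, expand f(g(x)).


Substitute g(x) into f:
f(g(x)) = 2*(x)^2 + 5*(x) + 1
(x)^2 = x^2
Expand and combine: 2x^2 + 5x + 1


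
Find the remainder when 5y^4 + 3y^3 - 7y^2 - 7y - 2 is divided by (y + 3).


By the Remainder Theorem, the remainder equals p(-3):
  5*(-3)^4 = 405
  3*(-3)^3 = -81
  -7*(-3)^2 = -63
  -7*(-3)^1 = 21
  constant: -2
Sum: 405 - 81 - 63 + 21 - 2 = 280


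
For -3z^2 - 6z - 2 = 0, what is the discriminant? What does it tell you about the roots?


D = b^2 - 4ac = (-6)^2 - 4(-3)(-2) = 36 - 24 = 12
Since D > 0: two distinct irrational roots


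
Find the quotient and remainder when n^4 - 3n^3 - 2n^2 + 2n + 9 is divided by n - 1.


(n^4 - 3n^3 - 2n^2 + 2n + 9) / (n - 1)
Step 1: n^3 * (n - 1) = n^4 - n^3; subtract.
Step 2: -2n^2 * (n - 1) = -2n^3 + 2n^2; subtract.
Step 3: -4n * (n - 1) = -4n^2 + 4n; subtract.
Step 4: -2 * (n - 1) = -2n + 2; subtract.
Quotient: n^3 - 2n^2 - 4n - 2, Remainder: 7


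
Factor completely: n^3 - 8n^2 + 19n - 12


Try integer roots (divisors of -12). n=4: p(4)=0.
Divide out (n - 4): quotient is n^2 - 4n + 3.
Factor the quadratic: (n - 3)(n - 1)
Result: (n - 4)(n - 3)(n - 1)


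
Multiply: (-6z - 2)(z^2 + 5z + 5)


Distribute each term of the first polynomial:
  (-6z)(z^2 + 5z + 5) = -6z^3 - 30z^2 - 30z
  (-2)(z^2 + 5z + 5) = -2z^2 - 10z - 10
Sum: -6z^3 - 32z^2 - 40z - 10


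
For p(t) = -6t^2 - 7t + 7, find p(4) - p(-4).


p(4) = -117
p(-4) = -61
p(4) - p(-4) = -117 + 61 = -56


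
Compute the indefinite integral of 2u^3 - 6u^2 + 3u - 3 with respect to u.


Reverse power rule on each term:
  ∫ 2u^3 du = (1/2)u^4
  ∫ -6u^2 du = -2u^3
  ∫ 3u du = (3/2)u^2
  ∫ -3 du = -3u
F(u) = (1/2)u^4 - 2u^3 + (3/2)u^2 - 3u + C


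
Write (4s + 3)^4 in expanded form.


Expand (4s + 3)^4 by repeated multiplication:
  (4s + 3)^2 = 16s^2 + 24s + 9
  (4s + 3)^3 = 64s^3 + 144s^2 + 108s + 27
= 256s^4 + 768s^3 + 864s^2 + 432s + 81


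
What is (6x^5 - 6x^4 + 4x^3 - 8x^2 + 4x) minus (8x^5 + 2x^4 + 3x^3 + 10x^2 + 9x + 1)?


Distribute the minus sign:
  (6x^5 - 6x^4 + 4x^3 - 8x^2 + 4x)
- (8x^5 + 2x^4 + 3x^3 + 10x^2 + 9x + 1)
Negate second polynomial: -8x^5 - 2x^4 - 3x^3 - 10x^2 - 9x - 1
Add: -2x^5 - 8x^4 + x^3 - 18x^2 - 5x - 1


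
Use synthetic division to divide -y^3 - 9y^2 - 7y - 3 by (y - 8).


Synthetic division with c = 8. Coefficients: -1, -9, -7, -3
Bring down -1.
  -1 * 8 = -8; -8 - 9 = -17
  -17 * 8 = -136; -136 - 7 = -143
  -143 * 8 = -1144; -1144 - 3 = -1147
Quotient: -y^2 - 17y - 143, Remainder: -1147


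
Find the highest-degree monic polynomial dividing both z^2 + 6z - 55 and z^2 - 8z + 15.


Factor each:
  z^2 + 6z - 55 = (z - 5)(z + 11)
  z^2 - 8z + 15 = (z - 5)(z - 3)
Common monic factor: z - 5


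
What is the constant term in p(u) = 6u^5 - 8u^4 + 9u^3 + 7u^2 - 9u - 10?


Read off the constant term: -10


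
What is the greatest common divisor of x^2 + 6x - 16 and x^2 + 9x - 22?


Factor each:
  x^2 + 6x - 16 = (x - 2)(x + 8)
  x^2 + 9x - 22 = (x - 2)(x + 11)
Common monic factor: x - 2


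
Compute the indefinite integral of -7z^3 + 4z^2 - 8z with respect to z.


Reverse power rule on each term:
  ∫ -7z^3 dz = -(7/4)z^4
  ∫ 4z^2 dz = (4/3)z^3
  ∫ -8z dz = -4z^2
F(z) = -(7/4)z^4 + (4/3)z^3 - 4z^2 + C


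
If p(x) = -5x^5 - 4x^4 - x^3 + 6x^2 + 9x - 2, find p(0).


Using direct substitution:
  -5 * (0)^5 = 0
  -4 * (0)^4 = 0
  -1 * (0)^3 = 0
  6 * (0)^2 = 0
  9 * (0)^1 = 0
  constant: -2
Sum = 0 + 0 + 0 + 0 + 0 - 2 = -2


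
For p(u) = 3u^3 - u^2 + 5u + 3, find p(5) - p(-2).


p(5) = 378
p(-2) = -35
p(5) - p(-2) = 378 + 35 = 413


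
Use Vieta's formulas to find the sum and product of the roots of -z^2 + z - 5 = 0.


For az^2+bz+c=0: sum = -b/a, product = c/a.
a=-1, b=1, c=-5
Sum = -(1)/-1 = 1
Product = (-5)/-1 = 5


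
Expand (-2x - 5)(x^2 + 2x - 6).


Distribute each term of the first polynomial:
  (-2x)(x^2 + 2x - 6) = -2x^3 - 4x^2 + 12x
  (-5)(x^2 + 2x - 6) = -5x^2 - 10x + 30
Sum: -2x^3 - 9x^2 + 2x + 30


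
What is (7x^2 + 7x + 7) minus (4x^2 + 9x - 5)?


Distribute the minus sign:
  (7x^2 + 7x + 7)
- (4x^2 + 9x - 5)
Negate second polynomial: -4x^2 - 9x + 5
Add: 3x^2 - 2x + 12


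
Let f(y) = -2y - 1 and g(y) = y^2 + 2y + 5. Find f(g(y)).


Substitute g(y) into f:
f(g(y)) = -2*(y^2 + 2y + 5) + (-1)
Expand and combine: -2y^2 - 4y - 11


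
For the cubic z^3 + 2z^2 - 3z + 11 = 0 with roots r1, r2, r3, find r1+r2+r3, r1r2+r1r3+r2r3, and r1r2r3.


Monic cubic z^3+bz^2+cz+d=0: sum=-b, pairwise sum=c, product=-d.
b=2, c=-3, d=11
r1+r2+r3 = -2
r1r2+r1r3+r2r3 = -3
r1r2r3 = -11


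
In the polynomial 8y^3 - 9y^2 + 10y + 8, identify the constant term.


Read off the constant term: 8


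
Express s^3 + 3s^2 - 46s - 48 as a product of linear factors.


Try integer roots (divisors of -48). s=-1: p(-1)=0.
Divide out (s + 1): quotient is s^2 + 2s - 48.
Factor the quadratic: (s + 8)(s - 6)
Result: (s + 1)(s + 8)(s - 6)


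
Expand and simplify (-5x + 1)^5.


Expand (-5x + 1)^5 by repeated multiplication:
  (-5x + 1)^2 = 25x^2 - 10x + 1
  (-5x + 1)^3 = -125x^3 + 75x^2 - 15x + 1
  (-5x + 1)^4 = 625x^4 - 500x^3 + 150x^2 - 20x + 1
= -3125x^5 + 3125x^4 - 1250x^3 + 250x^2 - 25x + 1


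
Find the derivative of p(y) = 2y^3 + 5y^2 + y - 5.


Apply the power rule term by term:
  d/dy(2y^3) = 6y^2
  d/dy(5y^2) = 10y
  d/dy(y) = 1
  d/dy(-5) = 0
p'(y) = 6y^2 + 10y + 1


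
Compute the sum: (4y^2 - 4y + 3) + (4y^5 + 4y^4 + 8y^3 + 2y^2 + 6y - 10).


Align terms by degree and add:
  4y^2 - 4y + 3
+ 4y^5 + 4y^4 + 8y^3 + 2y^2 + 6y - 10
= 4y^5 + 4y^4 + 8y^3 + 6y^2 + 2y - 7


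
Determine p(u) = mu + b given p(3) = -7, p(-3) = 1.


p(u) = mu + b. Using p(3)=-7, p(-3)=1:
m = (-7 - 1)/(3 + 3) = -8/6 = -4/3
b = -7 - m*(3) = -7 + 4 = -3
p(u) = -(4/3)u - 3


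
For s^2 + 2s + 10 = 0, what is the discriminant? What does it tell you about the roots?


D = b^2 - 4ac = (2)^2 - 4(1)(10) = 4 - 40 = -36
Since D < 0: two complex conjugate roots (no real roots)


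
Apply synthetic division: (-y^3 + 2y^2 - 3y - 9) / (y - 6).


Synthetic division with c = 6. Coefficients: -1, 2, -3, -9
Bring down -1.
  -1 * 6 = -6; -6 + 2 = -4
  -4 * 6 = -24; -24 - 3 = -27
  -27 * 6 = -162; -162 - 9 = -171
Quotient: -y^2 - 4y - 27, Remainder: -171


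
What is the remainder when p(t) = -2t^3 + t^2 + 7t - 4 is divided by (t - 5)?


By the Remainder Theorem, the remainder equals p(5):
  -2*(5)^3 = -250
  1*(5)^2 = 25
  7*(5)^1 = 35
  constant: -4
Sum: -250 + 25 + 35 - 4 = -194


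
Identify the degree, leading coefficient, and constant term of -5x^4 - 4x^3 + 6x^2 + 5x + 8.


Highest power of x is 4, with coefficient -5. Constant term is 8.
Degree = 4, leading coefficient = -5, constant term = 8


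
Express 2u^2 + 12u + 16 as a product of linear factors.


Roots satisfy r1 + r2 = -b/a = -6 and r1*r2 = c/a = 8.
So r1 = -2, r2 = -4.
2u^2 + 12u + 16 = 2(u - r1)(u - r2) = 2(u + 2)(u + 4)


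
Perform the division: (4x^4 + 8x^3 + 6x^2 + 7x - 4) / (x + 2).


(4x^4 + 8x^3 + 6x^2 + 7x - 4) / (x + 2)
Step 1: 4x^3 * (x + 2) = 4x^4 + 8x^3; subtract.
Step 2: 0 * (x + 2) = 0; subtract.
Step 3: 6x * (x + 2) = 6x^2 + 12x; subtract.
Step 4: -5 * (x + 2) = -5x - 10; subtract.
Quotient: 4x^3 + 6x - 5, Remainder: 6
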